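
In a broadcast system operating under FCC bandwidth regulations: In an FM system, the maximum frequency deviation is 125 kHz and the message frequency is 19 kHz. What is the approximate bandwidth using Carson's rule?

Carson's rule: BW = 2*(delta_f + f_m)
= 2*(125 + 19) kHz = 288 kHz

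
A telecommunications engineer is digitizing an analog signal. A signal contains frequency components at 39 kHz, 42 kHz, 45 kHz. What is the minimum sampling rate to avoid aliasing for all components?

The highest frequency component is f_max = 45 kHz.
Nyquist rate = 2 * f_max = 2 * 45 kHz = 90 kHz.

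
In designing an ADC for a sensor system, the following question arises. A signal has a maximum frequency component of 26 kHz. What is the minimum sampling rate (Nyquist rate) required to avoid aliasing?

By the Nyquist-Shannon sampling theorem,
the minimum sampling rate (Nyquist rate) must be at least 2 * f_max.
Nyquist rate = 2 * 26 kHz = 52 kHz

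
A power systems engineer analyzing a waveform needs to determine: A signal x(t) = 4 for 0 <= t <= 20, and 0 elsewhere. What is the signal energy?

Energy = integral of |x(t)|^2 dt over the signal duration
= 4^2 * 20 = 16 * 20 = 320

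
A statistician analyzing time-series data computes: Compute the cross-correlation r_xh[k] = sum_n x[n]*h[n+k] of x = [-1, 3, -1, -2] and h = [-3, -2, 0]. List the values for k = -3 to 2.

Both sequences indexed from 0 and zero outside their support.
Lags with overlap: k = -3 to 2.
  r_xh[-3] = x[3]*h[0] = 6
  r_xh[-2] = x[2]*h[0] + x[3]*h[1] = 7
  r_xh[-1] = x[1]*h[0] + x[2]*h[1] + x[3]*h[2] = -7
  r_xh[0] = x[0]*h[0] + x[1]*h[1] + x[2]*h[2] = -3
  r_xh[1] = x[0]*h[1] + x[1]*h[2] = 2
  r_xh[2] = x[0]*h[2] = 0
r_xh = [6, 7, -7, -3, 2, 0] (for k = -3, ..., 2)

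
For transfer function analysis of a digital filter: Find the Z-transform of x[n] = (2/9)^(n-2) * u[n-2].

Time-shifting property: if X(z) = Z{x[n]}, then Z{x[n-d]} = z^(-d) * X(z)
X(z) = z/(z - 2/9) for x[n] = (2/9)^n * u[n]
Z{x[n-2]} = z^(-2) * z/(z - 2/9) = z^(-1)/(z - 2/9)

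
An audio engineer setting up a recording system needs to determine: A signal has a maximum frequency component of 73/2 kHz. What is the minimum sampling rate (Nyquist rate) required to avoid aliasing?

By the Nyquist-Shannon sampling theorem,
the minimum sampling rate (Nyquist rate) must be at least 2 * f_max.
Nyquist rate = 2 * 73/2 kHz = 73 kHz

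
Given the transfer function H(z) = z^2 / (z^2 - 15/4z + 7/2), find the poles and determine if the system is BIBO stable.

Poles are roots of the denominator: z^2 - 15/4z + 7/2 = 0.
Quadratic formula: z = [-(-15/4) +/- sqrt((-15/4)^2 - 4*(7/2))] / 2
Discriminant = 225/16 - 14 = 1/16; sqrt = 1/4.
z = (15/4 +/- 1/4) / 2 => z = 2 or z = 7/4.
|p1| = 7/4, |p2| = 2.
For BIBO stability, all poles must lie inside the unit circle (|p| < 1).
System is UNSTABLE since at least one |p| >= 1.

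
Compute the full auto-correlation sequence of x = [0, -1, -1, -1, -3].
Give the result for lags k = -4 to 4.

r_xx[k] = sum_m x[m]*x[m+k], indexed from 0, for k = -4 to 4:
  r_xx[-4] = x[4]*x[0] = 0
  r_xx[-3] = x[3]*x[0] + x[4]*x[1] = 3
  r_xx[-2] = x[2]*x[0] + x[3]*x[1] + x[4]*x[2] = 4
  r_xx[-1] = x[1]*x[0] + x[2]*x[1] + x[3]*x[2] + x[4]*x[3] = 5
  r_xx[0] = x[0]*x[0] + x[1]*x[1] + x[2]*x[2] + x[3]*x[3] + x[4]*x[4] = 12
  r_xx[1] = x[0]*x[1] + x[1]*x[2] + x[2]*x[3] + x[3]*x[4] = 5
  r_xx[2] = x[0]*x[2] + x[1]*x[3] + x[2]*x[4] = 4
  r_xx[3] = x[0]*x[3] + x[1]*x[4] = 3
  r_xx[4] = x[0]*x[4] = 0
r_xx = [0, 3, 4, 5, 12, 5, 4, 3, 0]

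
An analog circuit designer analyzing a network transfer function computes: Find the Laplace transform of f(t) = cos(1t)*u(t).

Standard pair: cos(wt)*u(t) <-> s/(s^2+w^2)
With w = 1: L{cos(1t)*u(t)} = s/(s^2+1)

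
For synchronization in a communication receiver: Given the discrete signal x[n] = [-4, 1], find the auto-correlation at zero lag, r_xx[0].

The auto-correlation at zero lag r_xx[0] equals the signal energy.
r_xx[0] = sum of x[n]^2 = (-4)^2 + 1^2
= 16 + 1 = 17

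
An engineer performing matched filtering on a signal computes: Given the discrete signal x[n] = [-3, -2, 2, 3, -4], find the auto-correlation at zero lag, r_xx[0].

The auto-correlation at zero lag r_xx[0] equals the signal energy.
r_xx[0] = sum of x[n]^2 = (-3)^2 + (-2)^2 + 2^2 + 3^2 + (-4)^2
= 9 + 4 + 4 + 9 + 16 = 42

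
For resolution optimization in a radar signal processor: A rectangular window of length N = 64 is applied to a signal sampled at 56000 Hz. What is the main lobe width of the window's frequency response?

For a rectangular window of length N,
the main lobe width in frequency is 2*f_s/N.
= 2*56000/64 = 1750 Hz
This determines the minimum frequency separation for resolving two sinusoids.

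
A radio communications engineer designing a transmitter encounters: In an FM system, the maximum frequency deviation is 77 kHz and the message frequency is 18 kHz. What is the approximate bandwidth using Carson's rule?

Carson's rule: BW = 2*(delta_f + f_m)
= 2*(77 + 18) kHz = 190 kHz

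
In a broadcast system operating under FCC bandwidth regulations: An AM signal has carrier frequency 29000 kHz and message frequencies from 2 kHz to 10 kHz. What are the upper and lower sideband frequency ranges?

Upper sideband (USB) = fc + [fm_low, fm_high] = 29000 + [2, 10] = [29002, 29010] kHz
Lower sideband (LSB) = fc - [fm_high, fm_low] = 29000 - [10, 2] = [28990, 28998] kHz
Total occupied spectrum: 28990 kHz to 29010 kHz (plus carrier at 29000 kHz)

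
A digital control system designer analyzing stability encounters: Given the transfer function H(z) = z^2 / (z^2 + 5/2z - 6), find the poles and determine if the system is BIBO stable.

Poles are roots of the denominator: z^2 + 5/2z - 6 = 0.
Quadratic formula: z = [-(5/2) +/- sqrt((5/2)^2 - 4*(-6))] / 2
Discriminant = 25/4 + 24 = 121/4; sqrt = 11/2.
z = (-5/2 +/- 11/2) / 2 => z = 3/2 or z = -4.
|p1| = 3/2, |p2| = 4.
For BIBO stability, all poles must lie inside the unit circle (|p| < 1).
System is UNSTABLE since at least one |p| >= 1.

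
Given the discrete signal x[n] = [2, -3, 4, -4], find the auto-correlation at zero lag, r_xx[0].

The auto-correlation at zero lag r_xx[0] equals the signal energy.
r_xx[0] = sum of x[n]^2 = 2^2 + (-3)^2 + 4^2 + (-4)^2
= 4 + 9 + 16 + 16 = 45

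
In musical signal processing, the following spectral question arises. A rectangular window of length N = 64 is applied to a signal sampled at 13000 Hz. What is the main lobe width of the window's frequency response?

For a rectangular window of length N,
the main lobe width in frequency is 2*f_s/N.
= 2*13000/64 = 1625/4 Hz
This determines the minimum frequency separation for resolving two sinusoids.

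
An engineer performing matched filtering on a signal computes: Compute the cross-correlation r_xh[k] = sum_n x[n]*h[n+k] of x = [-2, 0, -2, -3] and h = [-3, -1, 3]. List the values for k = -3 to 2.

Both sequences indexed from 0 and zero outside their support.
Lags with overlap: k = -3 to 2.
  r_xh[-3] = x[3]*h[0] = 9
  r_xh[-2] = x[2]*h[0] + x[3]*h[1] = 9
  r_xh[-1] = x[1]*h[0] + x[2]*h[1] + x[3]*h[2] = -7
  r_xh[0] = x[0]*h[0] + x[1]*h[1] + x[2]*h[2] = 0
  r_xh[1] = x[0]*h[1] + x[1]*h[2] = 2
  r_xh[2] = x[0]*h[2] = -6
r_xh = [9, 9, -7, 0, 2, -6] (for k = -3, ..., 2)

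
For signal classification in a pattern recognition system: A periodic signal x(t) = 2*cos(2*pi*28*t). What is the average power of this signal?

Average power of A*cos(wt) is A^2/2.
P = 2^2 / 2 = 4/2 = 2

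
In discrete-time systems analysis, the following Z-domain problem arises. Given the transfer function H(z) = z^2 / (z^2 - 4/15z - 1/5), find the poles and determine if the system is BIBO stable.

Poles are roots of the denominator: z^2 - 4/15z - 1/5 = 0.
Quadratic formula: z = [-(-4/15) +/- sqrt((-4/15)^2 - 4*(-1/5))] / 2
Discriminant = 16/225 + 4/5 = 196/225; sqrt = 14/15.
z = (4/15 +/- 14/15) / 2 => z = 3/5 or z = -1/3.
|p1| = 1/3, |p2| = 3/5.
For BIBO stability, all poles must lie inside the unit circle (|p| < 1).
System is STABLE since both |p| < 1.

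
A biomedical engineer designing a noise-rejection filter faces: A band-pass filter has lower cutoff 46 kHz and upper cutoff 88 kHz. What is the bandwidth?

Bandwidth = f_high - f_low
= 88 kHz - 46 kHz = 42 kHz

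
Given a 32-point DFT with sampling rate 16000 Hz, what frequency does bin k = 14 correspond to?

The frequency of DFT bin k is: f_k = k * f_s / N
f_14 = 14 * 16000 / 32 = 7000 Hz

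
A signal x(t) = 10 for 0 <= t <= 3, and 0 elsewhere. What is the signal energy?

Energy = integral of |x(t)|^2 dt over the signal duration
= 10^2 * 3 = 100 * 3 = 300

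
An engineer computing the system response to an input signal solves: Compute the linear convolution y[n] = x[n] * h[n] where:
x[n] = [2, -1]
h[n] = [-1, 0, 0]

y[n] = sum_k x[k]*h[n-k]. Output length = len(x) + len(h) - 1 = 2 + 3 - 1 = 4.
y[0] = 2*-1 = -2
y[1] = -1*-1 + 2*0 = 1
y[2] = -1*0 + 2*0 = 0
y[3] = -1*0 = 0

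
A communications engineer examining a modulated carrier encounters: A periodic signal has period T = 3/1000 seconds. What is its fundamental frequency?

The fundamental frequency is the reciprocal of the period.
f = 1/T = 1/(3/1000) = 1000/3 Hz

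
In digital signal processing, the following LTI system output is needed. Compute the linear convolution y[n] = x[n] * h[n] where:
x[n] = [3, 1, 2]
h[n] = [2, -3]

y[n] = sum_k x[k]*h[n-k]. Output length = len(x) + len(h) - 1 = 3 + 2 - 1 = 4.
y[0] = 3*2 = 6
y[1] = 1*2 + 3*-3 = -7
y[2] = 2*2 + 1*-3 = 1
y[3] = 2*-3 = -6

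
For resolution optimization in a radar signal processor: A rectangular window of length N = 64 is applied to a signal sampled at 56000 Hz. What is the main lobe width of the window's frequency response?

For a rectangular window of length N,
the main lobe width in frequency is 2*f_s/N.
= 2*56000/64 = 1750 Hz
This determines the minimum frequency separation for resolving two sinusoids.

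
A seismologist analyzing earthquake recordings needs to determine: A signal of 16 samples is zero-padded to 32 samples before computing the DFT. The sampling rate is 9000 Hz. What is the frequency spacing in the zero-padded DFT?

Original DFT: N = 16, resolution = f_s/N = 9000/16 = 1125/2 Hz
Zero-padded DFT: N = 32, resolution = f_s/N = 9000/32 = 1125/4 Hz
Zero-padding interpolates the spectrum (finer frequency grid)
but does NOT improve the true spectral resolution (ability to resolve close frequencies).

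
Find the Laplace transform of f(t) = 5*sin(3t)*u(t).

Standard pair: sin(wt)*u(t) <-> w/(s^2+w^2)
With w = 3: L{5*sin(3t)*u(t)} = 15/(s^2+9)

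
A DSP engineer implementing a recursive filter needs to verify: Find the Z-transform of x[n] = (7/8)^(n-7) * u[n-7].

Time-shifting property: if X(z) = Z{x[n]}, then Z{x[n-d]} = z^(-d) * X(z)
X(z) = z/(z - 7/8) for x[n] = (7/8)^n * u[n]
Z{x[n-7]} = z^(-7) * z/(z - 7/8) = z^(-6)/(z - 7/8)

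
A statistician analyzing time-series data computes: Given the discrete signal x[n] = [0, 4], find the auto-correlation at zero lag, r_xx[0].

The auto-correlation at zero lag r_xx[0] equals the signal energy.
r_xx[0] = sum of x[n]^2 = 0^2 + 4^2
= 0 + 16 = 16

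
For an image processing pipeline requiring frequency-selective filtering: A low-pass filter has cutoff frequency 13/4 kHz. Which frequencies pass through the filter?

A low-pass filter passes all frequencies below the cutoff frequency 13/4 kHz and attenuates higher frequencies.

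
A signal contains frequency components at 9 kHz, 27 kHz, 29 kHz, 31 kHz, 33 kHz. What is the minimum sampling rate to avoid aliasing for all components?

The highest frequency component is f_max = 33 kHz.
Nyquist rate = 2 * f_max = 2 * 33 kHz = 66 kHz.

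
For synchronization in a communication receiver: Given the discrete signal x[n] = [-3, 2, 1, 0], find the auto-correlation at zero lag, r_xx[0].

The auto-correlation at zero lag r_xx[0] equals the signal energy.
r_xx[0] = sum of x[n]^2 = (-3)^2 + 2^2 + 1^2 + 0^2
= 9 + 4 + 1 + 0 = 14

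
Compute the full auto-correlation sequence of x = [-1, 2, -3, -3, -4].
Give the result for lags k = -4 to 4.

r_xx[k] = sum_m x[m]*x[m+k], indexed from 0, for k = -4 to 4:
  r_xx[-4] = x[4]*x[0] = 4
  r_xx[-3] = x[3]*x[0] + x[4]*x[1] = -5
  r_xx[-2] = x[2]*x[0] + x[3]*x[1] + x[4]*x[2] = 9
  r_xx[-1] = x[1]*x[0] + x[2]*x[1] + x[3]*x[2] + x[4]*x[3] = 13
  r_xx[0] = x[0]*x[0] + x[1]*x[1] + x[2]*x[2] + x[3]*x[3] + x[4]*x[4] = 39
  r_xx[1] = x[0]*x[1] + x[1]*x[2] + x[2]*x[3] + x[3]*x[4] = 13
  r_xx[2] = x[0]*x[2] + x[1]*x[3] + x[2]*x[4] = 9
  r_xx[3] = x[0]*x[3] + x[1]*x[4] = -5
  r_xx[4] = x[0]*x[4] = 4
r_xx = [4, -5, 9, 13, 39, 13, 9, -5, 4]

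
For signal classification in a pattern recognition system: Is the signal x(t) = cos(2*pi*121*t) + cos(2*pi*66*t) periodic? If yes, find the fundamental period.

f1 = 121 Hz, f2 = 66 Hz
Period T1 = 1/121, T2 = 1/66
Ratio T1/T2 = 66/121, which is rational.
The signal is periodic with fundamental period T = 1/GCD(121,66) = 1/11 s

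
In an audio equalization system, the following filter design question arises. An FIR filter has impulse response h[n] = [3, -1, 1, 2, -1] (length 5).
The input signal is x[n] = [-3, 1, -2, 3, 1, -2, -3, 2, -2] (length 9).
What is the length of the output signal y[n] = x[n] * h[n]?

For linear convolution, the output length is:
len(y) = len(x) + len(h) - 1 = 9 + 5 - 1 = 13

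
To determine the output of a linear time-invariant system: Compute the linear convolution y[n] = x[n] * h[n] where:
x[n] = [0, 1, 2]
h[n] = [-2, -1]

y[n] = sum_k x[k]*h[n-k]. Output length = len(x) + len(h) - 1 = 3 + 2 - 1 = 4.
y[0] = 0*-2 = 0
y[1] = 1*-2 + 0*-1 = -2
y[2] = 2*-2 + 1*-1 = -5
y[3] = 2*-1 = -2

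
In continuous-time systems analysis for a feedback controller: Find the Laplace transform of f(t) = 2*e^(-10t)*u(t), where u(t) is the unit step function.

Standard Laplace transform pair:
e^(-at)*u(t) <-> 1/(s+a)
With a = 10: L{2*e^(-10t)*u(t)} = 2/(s+10), ROC: Re(s) > -10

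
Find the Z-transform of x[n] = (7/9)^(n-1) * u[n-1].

Time-shifting property: if X(z) = Z{x[n]}, then Z{x[n-d]} = z^(-d) * X(z)
X(z) = z/(z - 7/9) for x[n] = (7/9)^n * u[n]
Z{x[n-1]} = z^(-1) * z/(z - 7/9) = 1/(z - 7/9)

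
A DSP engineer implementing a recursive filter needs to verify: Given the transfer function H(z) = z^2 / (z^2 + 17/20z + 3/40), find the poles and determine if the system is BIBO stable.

Poles are roots of the denominator: z^2 + 17/20z + 3/40 = 0.
Quadratic formula: z = [-(17/20) +/- sqrt((17/20)^2 - 4*(3/40))] / 2
Discriminant = 289/400 - 3/10 = 169/400; sqrt = 13/20.
z = (-17/20 +/- 13/20) / 2 => z = -1/10 or z = -3/4.
|p1| = 3/4, |p2| = 1/10.
For BIBO stability, all poles must lie inside the unit circle (|p| < 1).
System is STABLE since both |p| < 1.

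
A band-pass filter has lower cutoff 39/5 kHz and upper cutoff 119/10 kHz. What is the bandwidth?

Bandwidth = f_high - f_low
= 119/10 kHz - 39/5 kHz = 41/10 kHz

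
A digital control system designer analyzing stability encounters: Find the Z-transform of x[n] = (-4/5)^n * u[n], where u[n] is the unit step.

The Z-transform of a^n * u[n] is z/(z-a) for |z| > |a|.
Here a = -4/5, so X(z) = z/(z - (-4/5)) = 5z/(5z + 4)
ROC: |z| > 4/5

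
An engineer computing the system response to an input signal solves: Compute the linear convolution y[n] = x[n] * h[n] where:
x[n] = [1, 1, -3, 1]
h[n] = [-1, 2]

y[n] = sum_k x[k]*h[n-k]. Output length = len(x) + len(h) - 1 = 4 + 2 - 1 = 5.
y[0] = 1*-1 = -1
y[1] = 1*-1 + 1*2 = 1
y[2] = -3*-1 + 1*2 = 5
y[3] = 1*-1 + -3*2 = -7
y[4] = 1*2 = 2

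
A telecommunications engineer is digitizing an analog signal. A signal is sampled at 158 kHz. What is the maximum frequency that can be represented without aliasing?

The maximum frequency that can be represented without aliasing
is the Nyquist frequency: f_max = f_s / 2 = 158 kHz / 2 = 79 kHz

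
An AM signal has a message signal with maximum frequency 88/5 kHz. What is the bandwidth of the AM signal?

In AM (double-sideband), the bandwidth is twice the message frequency.
BW = 2 * f_m = 2 * 88/5 kHz = 176/5 kHz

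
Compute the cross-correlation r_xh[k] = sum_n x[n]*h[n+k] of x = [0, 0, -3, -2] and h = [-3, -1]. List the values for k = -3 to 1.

Both sequences indexed from 0 and zero outside their support.
Lags with overlap: k = -3 to 1.
  r_xh[-3] = x[3]*h[0] = 6
  r_xh[-2] = x[2]*h[0] + x[3]*h[1] = 11
  r_xh[-1] = x[1]*h[0] + x[2]*h[1] = 3
  r_xh[0] = x[0]*h[0] + x[1]*h[1] = 0
  r_xh[1] = x[0]*h[1] = 0
r_xh = [6, 11, 3, 0, 0] (for k = -3, ..., 1)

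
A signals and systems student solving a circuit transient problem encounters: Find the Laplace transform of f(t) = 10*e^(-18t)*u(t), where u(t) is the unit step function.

Standard Laplace transform pair:
e^(-at)*u(t) <-> 1/(s+a)
With a = 18: L{10*e^(-18t)*u(t)} = 10/(s+18), ROC: Re(s) > -18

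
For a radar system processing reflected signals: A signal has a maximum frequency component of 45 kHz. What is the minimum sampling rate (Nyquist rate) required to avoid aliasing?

By the Nyquist-Shannon sampling theorem,
the minimum sampling rate (Nyquist rate) must be at least 2 * f_max.
Nyquist rate = 2 * 45 kHz = 90 kHz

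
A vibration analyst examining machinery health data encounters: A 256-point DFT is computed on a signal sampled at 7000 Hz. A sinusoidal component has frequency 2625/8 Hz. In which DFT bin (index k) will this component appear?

DFT frequency resolution = f_s/N = 7000/256 = 875/32 Hz
Bin index k = f_signal / resolution = 2625/8 / 875/32 = 12
The signal frequency 2625/8 Hz falls in DFT bin k = 12.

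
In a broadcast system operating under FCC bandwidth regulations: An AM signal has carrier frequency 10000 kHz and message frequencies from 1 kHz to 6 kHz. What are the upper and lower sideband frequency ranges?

Upper sideband (USB) = fc + [fm_low, fm_high] = 10000 + [1, 6] = [10001, 10006] kHz
Lower sideband (LSB) = fc - [fm_high, fm_low] = 10000 - [6, 1] = [9994, 9999] kHz
Total occupied spectrum: 9994 kHz to 10006 kHz (plus carrier at 10000 kHz)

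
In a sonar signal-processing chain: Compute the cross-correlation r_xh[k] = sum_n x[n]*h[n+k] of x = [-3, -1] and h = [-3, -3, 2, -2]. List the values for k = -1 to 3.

Both sequences indexed from 0 and zero outside their support.
Lags with overlap: k = -1 to 3.
  r_xh[-1] = x[1]*h[0] = 3
  r_xh[0] = x[0]*h[0] + x[1]*h[1] = 12
  r_xh[1] = x[0]*h[1] + x[1]*h[2] = 7
  r_xh[2] = x[0]*h[2] + x[1]*h[3] = -4
  r_xh[3] = x[0]*h[3] = 6
r_xh = [3, 12, 7, -4, 6] (for k = -1, ..., 3)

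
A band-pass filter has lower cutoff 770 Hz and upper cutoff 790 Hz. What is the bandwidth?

Bandwidth = f_high - f_low
= 790 Hz - 770 Hz = 20 Hz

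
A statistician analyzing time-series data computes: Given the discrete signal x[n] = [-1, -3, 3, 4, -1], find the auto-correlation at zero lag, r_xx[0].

The auto-correlation at zero lag r_xx[0] equals the signal energy.
r_xx[0] = sum of x[n]^2 = (-1)^2 + (-3)^2 + 3^2 + 4^2 + (-1)^2
= 1 + 9 + 9 + 16 + 1 = 36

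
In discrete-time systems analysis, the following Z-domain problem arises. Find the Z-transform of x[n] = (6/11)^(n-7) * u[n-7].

Time-shifting property: if X(z) = Z{x[n]}, then Z{x[n-d]} = z^(-d) * X(z)
X(z) = z/(z - 6/11) for x[n] = (6/11)^n * u[n]
Z{x[n-7]} = z^(-7) * z/(z - 6/11) = z^(-6)/(z - 6/11)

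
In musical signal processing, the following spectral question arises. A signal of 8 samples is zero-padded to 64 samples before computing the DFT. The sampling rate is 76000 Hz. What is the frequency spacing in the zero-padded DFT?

Original DFT: N = 8, resolution = f_s/N = 76000/8 = 9500 Hz
Zero-padded DFT: N = 64, resolution = f_s/N = 76000/64 = 2375/2 Hz
Zero-padding interpolates the spectrum (finer frequency grid)
but does NOT improve the true spectral resolution (ability to resolve close frequencies).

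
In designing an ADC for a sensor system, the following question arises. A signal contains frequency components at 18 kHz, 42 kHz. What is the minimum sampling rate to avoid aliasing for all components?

The highest frequency component is f_max = 42 kHz.
Nyquist rate = 2 * f_max = 2 * 42 kHz = 84 kHz.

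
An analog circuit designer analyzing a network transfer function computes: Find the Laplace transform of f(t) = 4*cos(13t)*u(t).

Standard pair: cos(wt)*u(t) <-> s/(s^2+w^2)
With w = 13: L{4*cos(13t)*u(t)} = 4s/(s^2+169)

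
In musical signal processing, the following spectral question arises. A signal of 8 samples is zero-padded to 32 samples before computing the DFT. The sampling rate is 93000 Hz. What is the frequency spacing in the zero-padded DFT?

Original DFT: N = 8, resolution = f_s/N = 93000/8 = 11625 Hz
Zero-padded DFT: N = 32, resolution = f_s/N = 93000/32 = 11625/4 Hz
Zero-padding interpolates the spectrum (finer frequency grid)
but does NOT improve the true spectral resolution (ability to resolve close frequencies).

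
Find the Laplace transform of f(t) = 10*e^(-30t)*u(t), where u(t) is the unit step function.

Standard Laplace transform pair:
e^(-at)*u(t) <-> 1/(s+a)
With a = 30: L{10*e^(-30t)*u(t)} = 10/(s+30), ROC: Re(s) > -30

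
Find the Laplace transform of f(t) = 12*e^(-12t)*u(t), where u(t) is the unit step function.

Standard Laplace transform pair:
e^(-at)*u(t) <-> 1/(s+a)
With a = 12: L{12*e^(-12t)*u(t)} = 12/(s+12), ROC: Re(s) > -12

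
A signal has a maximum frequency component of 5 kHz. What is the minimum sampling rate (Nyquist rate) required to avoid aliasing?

By the Nyquist-Shannon sampling theorem,
the minimum sampling rate (Nyquist rate) must be at least 2 * f_max.
Nyquist rate = 2 * 5 kHz = 10 kHz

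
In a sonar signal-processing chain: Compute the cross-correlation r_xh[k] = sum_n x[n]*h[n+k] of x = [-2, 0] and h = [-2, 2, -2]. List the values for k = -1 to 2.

Both sequences indexed from 0 and zero outside their support.
Lags with overlap: k = -1 to 2.
  r_xh[-1] = x[1]*h[0] = 0
  r_xh[0] = x[0]*h[0] + x[1]*h[1] = 4
  r_xh[1] = x[0]*h[1] + x[1]*h[2] = -4
  r_xh[2] = x[0]*h[2] = 4
r_xh = [0, 4, -4, 4] (for k = -1, ..., 2)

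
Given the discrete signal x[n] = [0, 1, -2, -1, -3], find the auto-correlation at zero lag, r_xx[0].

The auto-correlation at zero lag r_xx[0] equals the signal energy.
r_xx[0] = sum of x[n]^2 = 0^2 + 1^2 + (-2)^2 + (-1)^2 + (-3)^2
= 0 + 1 + 4 + 1 + 9 = 15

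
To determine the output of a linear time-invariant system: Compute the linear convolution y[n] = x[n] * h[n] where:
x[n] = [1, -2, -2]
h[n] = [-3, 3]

y[n] = sum_k x[k]*h[n-k]. Output length = len(x) + len(h) - 1 = 3 + 2 - 1 = 4.
y[0] = 1*-3 = -3
y[1] = -2*-3 + 1*3 = 9
y[2] = -2*-3 + -2*3 = 0
y[3] = -2*3 = -6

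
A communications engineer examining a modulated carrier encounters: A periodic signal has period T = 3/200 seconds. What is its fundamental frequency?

The fundamental frequency is the reciprocal of the period.
f = 1/T = 1/(3/200) = 200/3 Hz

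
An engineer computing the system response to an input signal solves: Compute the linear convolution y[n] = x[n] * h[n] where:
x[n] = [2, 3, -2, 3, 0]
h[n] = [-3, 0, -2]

y[n] = sum_k x[k]*h[n-k]. Output length = len(x) + len(h) - 1 = 5 + 3 - 1 = 7.
y[0] = 2*-3 = -6
y[1] = 3*-3 + 2*0 = -9
y[2] = -2*-3 + 3*0 + 2*-2 = 2
y[3] = 3*-3 + -2*0 + 3*-2 = -15
y[4] = 0*-3 + 3*0 + -2*-2 = 4
y[5] = 0*0 + 3*-2 = -6
y[6] = 0*-2 = 0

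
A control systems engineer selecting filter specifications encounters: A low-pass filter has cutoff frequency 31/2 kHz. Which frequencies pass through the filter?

A low-pass filter passes all frequencies below the cutoff frequency 31/2 kHz and attenuates higher frequencies.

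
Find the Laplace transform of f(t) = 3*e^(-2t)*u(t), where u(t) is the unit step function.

Standard Laplace transform pair:
e^(-at)*u(t) <-> 1/(s+a)
With a = 2: L{3*e^(-2t)*u(t)} = 3/(s+2), ROC: Re(s) > -2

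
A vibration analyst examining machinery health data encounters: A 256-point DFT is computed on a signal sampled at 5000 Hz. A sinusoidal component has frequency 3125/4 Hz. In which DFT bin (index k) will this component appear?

DFT frequency resolution = f_s/N = 5000/256 = 625/32 Hz
Bin index k = f_signal / resolution = 3125/4 / 625/32 = 40
The signal frequency 3125/4 Hz falls in DFT bin k = 40.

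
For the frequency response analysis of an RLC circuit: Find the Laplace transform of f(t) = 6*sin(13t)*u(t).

Standard pair: sin(wt)*u(t) <-> w/(s^2+w^2)
With w = 13: L{6*sin(13t)*u(t)} = 78/(s^2+169)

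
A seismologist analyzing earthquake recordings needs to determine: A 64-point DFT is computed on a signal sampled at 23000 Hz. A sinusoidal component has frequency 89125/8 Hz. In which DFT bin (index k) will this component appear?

DFT frequency resolution = f_s/N = 23000/64 = 2875/8 Hz
Bin index k = f_signal / resolution = 89125/8 / 2875/8 = 31
The signal frequency 89125/8 Hz falls in DFT bin k = 31.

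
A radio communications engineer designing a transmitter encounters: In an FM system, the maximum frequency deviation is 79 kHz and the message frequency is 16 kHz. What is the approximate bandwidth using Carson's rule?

Carson's rule: BW = 2*(delta_f + f_m)
= 2*(79 + 16) kHz = 190 kHz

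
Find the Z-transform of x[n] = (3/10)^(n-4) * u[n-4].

Time-shifting property: if X(z) = Z{x[n]}, then Z{x[n-d]} = z^(-d) * X(z)
X(z) = z/(z - 3/10) for x[n] = (3/10)^n * u[n]
Z{x[n-4]} = z^(-4) * z/(z - 3/10) = z^(-3)/(z - 3/10)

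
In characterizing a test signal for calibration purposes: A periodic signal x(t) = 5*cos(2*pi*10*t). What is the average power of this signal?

Average power of A*cos(wt) is A^2/2.
P = 5^2 / 2 = 25/2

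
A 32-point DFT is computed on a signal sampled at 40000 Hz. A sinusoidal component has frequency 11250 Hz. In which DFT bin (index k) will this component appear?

DFT frequency resolution = f_s/N = 40000/32 = 1250 Hz
Bin index k = f_signal / resolution = 11250 / 1250 = 9
The signal frequency 11250 Hz falls in DFT bin k = 9.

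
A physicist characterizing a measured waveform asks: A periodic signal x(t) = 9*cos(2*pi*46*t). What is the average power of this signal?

Average power of A*cos(wt) is A^2/2.
P = 9^2 / 2 = 81/2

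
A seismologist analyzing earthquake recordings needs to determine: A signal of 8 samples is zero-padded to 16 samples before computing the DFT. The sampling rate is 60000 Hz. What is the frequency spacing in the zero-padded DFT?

Original DFT: N = 8, resolution = f_s/N = 60000/8 = 7500 Hz
Zero-padded DFT: N = 16, resolution = f_s/N = 60000/16 = 3750 Hz
Zero-padding interpolates the spectrum (finer frequency grid)
but does NOT improve the true spectral resolution (ability to resolve close frequencies).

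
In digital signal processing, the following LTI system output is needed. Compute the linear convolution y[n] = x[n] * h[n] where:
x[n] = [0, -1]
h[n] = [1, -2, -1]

y[n] = sum_k x[k]*h[n-k]. Output length = len(x) + len(h) - 1 = 2 + 3 - 1 = 4.
y[0] = 0*1 = 0
y[1] = -1*1 + 0*-2 = -1
y[2] = -1*-2 + 0*-1 = 2
y[3] = -1*-1 = 1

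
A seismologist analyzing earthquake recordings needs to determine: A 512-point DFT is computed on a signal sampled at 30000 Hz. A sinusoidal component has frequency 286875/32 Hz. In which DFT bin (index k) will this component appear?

DFT frequency resolution = f_s/N = 30000/512 = 1875/32 Hz
Bin index k = f_signal / resolution = 286875/32 / 1875/32 = 153
The signal frequency 286875/32 Hz falls in DFT bin k = 153.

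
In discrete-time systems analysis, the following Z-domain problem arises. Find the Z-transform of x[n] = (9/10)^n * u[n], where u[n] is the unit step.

The Z-transform of a^n * u[n] is z/(z-a) for |z| > |a|.
Here a = 9/10, so X(z) = z/(z - (9/10)) = 10z/(10z - 9)
ROC: |z| > 9/10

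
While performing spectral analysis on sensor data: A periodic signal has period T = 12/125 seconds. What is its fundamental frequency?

The fundamental frequency is the reciprocal of the period.
f = 1/T = 1/(12/125) = 125/12 Hz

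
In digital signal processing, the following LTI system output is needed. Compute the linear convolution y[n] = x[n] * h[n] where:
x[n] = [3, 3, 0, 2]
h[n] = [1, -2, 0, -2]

y[n] = sum_k x[k]*h[n-k]. Output length = len(x) + len(h) - 1 = 4 + 4 - 1 = 7.
y[0] = 3*1 = 3
y[1] = 3*1 + 3*-2 = -3
y[2] = 0*1 + 3*-2 + 3*0 = -6
y[3] = 2*1 + 0*-2 + 3*0 + 3*-2 = -4
y[4] = 2*-2 + 0*0 + 3*-2 = -10
y[5] = 2*0 + 0*-2 = 0
y[6] = 2*-2 = -4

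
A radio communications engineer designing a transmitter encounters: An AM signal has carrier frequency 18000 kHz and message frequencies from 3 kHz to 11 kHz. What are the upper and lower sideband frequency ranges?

Upper sideband (USB) = fc + [fm_low, fm_high] = 18000 + [3, 11] = [18003, 18011] kHz
Lower sideband (LSB) = fc - [fm_high, fm_low] = 18000 - [11, 3] = [17989, 17997] kHz
Total occupied spectrum: 17989 kHz to 18011 kHz (plus carrier at 18000 kHz)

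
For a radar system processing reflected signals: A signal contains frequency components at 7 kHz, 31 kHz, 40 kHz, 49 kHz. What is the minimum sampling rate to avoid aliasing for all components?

The highest frequency component is f_max = 49 kHz.
Nyquist rate = 2 * f_max = 2 * 49 kHz = 98 kHz.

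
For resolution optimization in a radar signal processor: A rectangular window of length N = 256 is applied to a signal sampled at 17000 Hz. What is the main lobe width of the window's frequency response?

For a rectangular window of length N,
the main lobe width in frequency is 2*f_s/N.
= 2*17000/256 = 2125/16 Hz
This determines the minimum frequency separation for resolving two sinusoids.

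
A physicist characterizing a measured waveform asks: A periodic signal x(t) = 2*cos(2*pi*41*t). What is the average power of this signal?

Average power of A*cos(wt) is A^2/2.
P = 2^2 / 2 = 4/2 = 2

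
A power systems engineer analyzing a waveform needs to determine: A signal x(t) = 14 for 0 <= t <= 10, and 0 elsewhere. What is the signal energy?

Energy = integral of |x(t)|^2 dt over the signal duration
= 14^2 * 10 = 196 * 10 = 1960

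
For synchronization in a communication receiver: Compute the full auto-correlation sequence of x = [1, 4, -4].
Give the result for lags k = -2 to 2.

r_xx[k] = sum_m x[m]*x[m+k], indexed from 0, for k = -2 to 2:
  r_xx[-2] = x[2]*x[0] = -4
  r_xx[-1] = x[1]*x[0] + x[2]*x[1] = -12
  r_xx[0] = x[0]*x[0] + x[1]*x[1] + x[2]*x[2] = 33
  r_xx[1] = x[0]*x[1] + x[1]*x[2] = -12
  r_xx[2] = x[0]*x[2] = -4
r_xx = [-4, -12, 33, -12, -4]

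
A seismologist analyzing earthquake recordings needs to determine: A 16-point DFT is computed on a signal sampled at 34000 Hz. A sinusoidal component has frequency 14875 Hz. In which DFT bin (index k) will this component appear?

DFT frequency resolution = f_s/N = 34000/16 = 2125 Hz
Bin index k = f_signal / resolution = 14875 / 2125 = 7
The signal frequency 14875 Hz falls in DFT bin k = 7.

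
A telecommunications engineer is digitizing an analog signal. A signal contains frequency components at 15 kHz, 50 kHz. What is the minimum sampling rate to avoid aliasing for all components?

The highest frequency component is f_max = 50 kHz.
Nyquist rate = 2 * f_max = 2 * 50 kHz = 100 kHz.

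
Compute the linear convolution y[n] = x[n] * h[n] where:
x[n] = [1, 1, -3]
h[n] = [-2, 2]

y[n] = sum_k x[k]*h[n-k]. Output length = len(x) + len(h) - 1 = 3 + 2 - 1 = 4.
y[0] = 1*-2 = -2
y[1] = 1*-2 + 1*2 = 0
y[2] = -3*-2 + 1*2 = 8
y[3] = -3*2 = -6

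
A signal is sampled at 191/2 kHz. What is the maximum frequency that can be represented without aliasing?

The maximum frequency that can be represented without aliasing
is the Nyquist frequency: f_max = f_s / 2 = 191/2 kHz / 2 = 191/4 kHz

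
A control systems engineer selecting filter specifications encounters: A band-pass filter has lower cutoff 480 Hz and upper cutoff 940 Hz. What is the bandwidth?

Bandwidth = f_high - f_low
= 940 Hz - 480 Hz = 460 Hz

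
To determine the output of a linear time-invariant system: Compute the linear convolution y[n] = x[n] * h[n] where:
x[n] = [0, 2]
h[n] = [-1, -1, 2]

y[n] = sum_k x[k]*h[n-k]. Output length = len(x) + len(h) - 1 = 2 + 3 - 1 = 4.
y[0] = 0*-1 = 0
y[1] = 2*-1 + 0*-1 = -2
y[2] = 2*-1 + 0*2 = -2
y[3] = 2*2 = 4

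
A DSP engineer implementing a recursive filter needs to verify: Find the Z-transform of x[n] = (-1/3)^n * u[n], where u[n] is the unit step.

The Z-transform of a^n * u[n] is z/(z-a) for |z| > |a|.
Here a = -1/3, so X(z) = z/(z - (-1/3)) = 3z/(3z + 1)
ROC: |z| > 1/3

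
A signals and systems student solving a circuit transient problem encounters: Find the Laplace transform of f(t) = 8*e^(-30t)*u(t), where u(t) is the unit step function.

Standard Laplace transform pair:
e^(-at)*u(t) <-> 1/(s+a)
With a = 30: L{8*e^(-30t)*u(t)} = 8/(s+30), ROC: Re(s) > -30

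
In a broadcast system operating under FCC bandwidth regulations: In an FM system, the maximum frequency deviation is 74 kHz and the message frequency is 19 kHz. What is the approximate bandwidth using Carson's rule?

Carson's rule: BW = 2*(delta_f + f_m)
= 2*(74 + 19) kHz = 186 kHz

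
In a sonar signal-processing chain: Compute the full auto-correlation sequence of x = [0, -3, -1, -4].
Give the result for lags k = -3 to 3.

r_xx[k] = sum_m x[m]*x[m+k], indexed from 0, for k = -3 to 3:
  r_xx[-3] = x[3]*x[0] = 0
  r_xx[-2] = x[2]*x[0] + x[3]*x[1] = 12
  r_xx[-1] = x[1]*x[0] + x[2]*x[1] + x[3]*x[2] = 7
  r_xx[0] = x[0]*x[0] + x[1]*x[1] + x[2]*x[2] + x[3]*x[3] = 26
  r_xx[1] = x[0]*x[1] + x[1]*x[2] + x[2]*x[3] = 7
  r_xx[2] = x[0]*x[2] + x[1]*x[3] = 12
  r_xx[3] = x[0]*x[3] = 0
r_xx = [0, 12, 7, 26, 7, 12, 0]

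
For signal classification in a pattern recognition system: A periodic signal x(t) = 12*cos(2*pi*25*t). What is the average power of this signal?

Average power of A*cos(wt) is A^2/2.
P = 12^2 / 2 = 144/2 = 72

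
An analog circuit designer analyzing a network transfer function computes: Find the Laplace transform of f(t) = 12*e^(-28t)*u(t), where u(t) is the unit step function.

Standard Laplace transform pair:
e^(-at)*u(t) <-> 1/(s+a)
With a = 28: L{12*e^(-28t)*u(t)} = 12/(s+28), ROC: Re(s) > -28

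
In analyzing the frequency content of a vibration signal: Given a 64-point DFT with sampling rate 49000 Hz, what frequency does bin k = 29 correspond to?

The frequency of DFT bin k is: f_k = k * f_s / N
f_29 = 29 * 49000 / 64 = 177625/8 Hz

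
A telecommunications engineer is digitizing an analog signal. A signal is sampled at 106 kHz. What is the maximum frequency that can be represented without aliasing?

The maximum frequency that can be represented without aliasing
is the Nyquist frequency: f_max = f_s / 2 = 106 kHz / 2 = 53 kHz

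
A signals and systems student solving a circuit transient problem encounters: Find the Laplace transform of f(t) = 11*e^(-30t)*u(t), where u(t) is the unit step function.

Standard Laplace transform pair:
e^(-at)*u(t) <-> 1/(s+a)
With a = 30: L{11*e^(-30t)*u(t)} = 11/(s+30), ROC: Re(s) > -30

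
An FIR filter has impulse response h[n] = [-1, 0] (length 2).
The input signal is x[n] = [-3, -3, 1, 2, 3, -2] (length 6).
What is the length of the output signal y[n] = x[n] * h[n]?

For linear convolution, the output length is:
len(y) = len(x) + len(h) - 1 = 6 + 2 - 1 = 7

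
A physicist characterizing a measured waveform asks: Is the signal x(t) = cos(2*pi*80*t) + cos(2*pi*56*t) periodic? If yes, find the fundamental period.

f1 = 80 Hz, f2 = 56 Hz
Period T1 = 1/80, T2 = 1/56
Ratio T1/T2 = 56/80, which is rational.
The signal is periodic with fundamental period T = 1/GCD(80,56) = 1/8 s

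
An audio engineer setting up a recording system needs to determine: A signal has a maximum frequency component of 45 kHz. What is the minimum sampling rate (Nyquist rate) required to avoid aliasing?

By the Nyquist-Shannon sampling theorem,
the minimum sampling rate (Nyquist rate) must be at least 2 * f_max.
Nyquist rate = 2 * 45 kHz = 90 kHz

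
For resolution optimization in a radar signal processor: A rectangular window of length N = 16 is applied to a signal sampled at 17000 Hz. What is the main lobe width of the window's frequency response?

For a rectangular window of length N,
the main lobe width in frequency is 2*f_s/N.
= 2*17000/16 = 2125 Hz
This determines the minimum frequency separation for resolving two sinusoids.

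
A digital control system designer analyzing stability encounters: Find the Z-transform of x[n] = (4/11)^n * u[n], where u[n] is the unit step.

The Z-transform of a^n * u[n] is z/(z-a) for |z| > |a|.
Here a = 4/11, so X(z) = z/(z - (4/11)) = 11z/(11z - 4)
ROC: |z| > 4/11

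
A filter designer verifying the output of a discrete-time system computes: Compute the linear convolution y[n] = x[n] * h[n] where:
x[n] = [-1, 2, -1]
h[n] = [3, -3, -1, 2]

y[n] = sum_k x[k]*h[n-k]. Output length = len(x) + len(h) - 1 = 3 + 4 - 1 = 6.
y[0] = -1*3 = -3
y[1] = 2*3 + -1*-3 = 9
y[2] = -1*3 + 2*-3 + -1*-1 = -8
y[3] = -1*-3 + 2*-1 + -1*2 = -1
y[4] = -1*-1 + 2*2 = 5
y[5] = -1*2 = -2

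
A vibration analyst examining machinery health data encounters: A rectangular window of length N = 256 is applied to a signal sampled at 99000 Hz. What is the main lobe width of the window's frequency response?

For a rectangular window of length N,
the main lobe width in frequency is 2*f_s/N.
= 2*99000/256 = 12375/16 Hz
This determines the minimum frequency separation for resolving two sinusoids.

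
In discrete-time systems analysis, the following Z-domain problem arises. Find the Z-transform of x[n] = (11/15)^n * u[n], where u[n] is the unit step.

The Z-transform of a^n * u[n] is z/(z-a) for |z| > |a|.
Here a = 11/15, so X(z) = z/(z - (11/15)) = 15z/(15z - 11)
ROC: |z| > 11/15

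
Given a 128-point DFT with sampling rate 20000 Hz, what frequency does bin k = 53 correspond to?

The frequency of DFT bin k is: f_k = k * f_s / N
f_53 = 53 * 20000 / 128 = 33125/4 Hz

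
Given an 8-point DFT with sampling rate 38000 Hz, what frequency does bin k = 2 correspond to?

The frequency of DFT bin k is: f_k = k * f_s / N
f_2 = 2 * 38000 / 8 = 9500 Hz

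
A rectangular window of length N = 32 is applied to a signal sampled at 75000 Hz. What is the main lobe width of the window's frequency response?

For a rectangular window of length N,
the main lobe width in frequency is 2*f_s/N.
= 2*75000/32 = 9375/2 Hz
This determines the minimum frequency separation for resolving two sinusoids.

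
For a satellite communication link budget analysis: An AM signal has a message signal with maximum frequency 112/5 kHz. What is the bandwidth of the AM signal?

In AM (double-sideband), the bandwidth is twice the message frequency.
BW = 2 * f_m = 2 * 112/5 kHz = 224/5 kHz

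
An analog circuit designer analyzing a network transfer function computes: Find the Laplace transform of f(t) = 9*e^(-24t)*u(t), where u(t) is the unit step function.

Standard Laplace transform pair:
e^(-at)*u(t) <-> 1/(s+a)
With a = 24: L{9*e^(-24t)*u(t)} = 9/(s+24), ROC: Re(s) > -24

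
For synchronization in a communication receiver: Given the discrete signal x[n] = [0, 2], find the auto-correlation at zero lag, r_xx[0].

The auto-correlation at zero lag r_xx[0] equals the signal energy.
r_xx[0] = sum of x[n]^2 = 0^2 + 2^2
= 0 + 4 = 4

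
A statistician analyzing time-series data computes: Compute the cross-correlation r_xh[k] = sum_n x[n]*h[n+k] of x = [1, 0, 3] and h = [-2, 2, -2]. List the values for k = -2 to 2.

Both sequences indexed from 0 and zero outside their support.
Lags with overlap: k = -2 to 2.
  r_xh[-2] = x[2]*h[0] = -6
  r_xh[-1] = x[1]*h[0] + x[2]*h[1] = 6
  r_xh[0] = x[0]*h[0] + x[1]*h[1] + x[2]*h[2] = -8
  r_xh[1] = x[0]*h[1] + x[1]*h[2] = 2
  r_xh[2] = x[0]*h[2] = -2
r_xh = [-6, 6, -8, 2, -2] (for k = -2, ..., 2)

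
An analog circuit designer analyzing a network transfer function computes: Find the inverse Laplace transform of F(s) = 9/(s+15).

Standard pair: k/(s+a) <-> k*e^(-at)*u(t)
With k=9, a=15: f(t) = 9*e^(-15t)*u(t)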